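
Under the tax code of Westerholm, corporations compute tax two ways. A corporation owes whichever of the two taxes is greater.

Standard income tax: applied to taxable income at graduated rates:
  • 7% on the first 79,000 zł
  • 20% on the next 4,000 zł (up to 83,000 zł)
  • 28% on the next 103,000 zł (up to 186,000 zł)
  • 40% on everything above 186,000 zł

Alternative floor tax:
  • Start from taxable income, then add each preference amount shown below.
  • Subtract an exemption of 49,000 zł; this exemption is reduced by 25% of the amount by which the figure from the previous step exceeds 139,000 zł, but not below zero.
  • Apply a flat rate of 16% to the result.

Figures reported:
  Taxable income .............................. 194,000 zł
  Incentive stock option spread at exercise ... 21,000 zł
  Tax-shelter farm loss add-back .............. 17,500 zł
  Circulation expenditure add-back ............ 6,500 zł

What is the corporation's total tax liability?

38,370 zł

Standard income tax:
  79,000 zł × 7% = 5,530 zł
  4,000 zł × 20% = 800 zł
  103,000 zł × 28% = 28,840 zł
  8,000 zł × 40% = 3,200 zł
  → 38,370 zł

Alternative floor tax:
  Adjusted income: 194,000 zł + 21,000 zł + 17,500 zł + 6,500 zł = 239,000 zł
  Exemption: 49,000 zł − 25% × (239,000 zł − 139,000 zł) = 49,000 zł − 25,000 zł = 24,000 zł
  Base: 239,000 zł − 24,000 zł = 215,000 zł
  215,000 zł × 16% = 34,400 zł

38,370 zł > 34,400 zł, so the standard income tax governs.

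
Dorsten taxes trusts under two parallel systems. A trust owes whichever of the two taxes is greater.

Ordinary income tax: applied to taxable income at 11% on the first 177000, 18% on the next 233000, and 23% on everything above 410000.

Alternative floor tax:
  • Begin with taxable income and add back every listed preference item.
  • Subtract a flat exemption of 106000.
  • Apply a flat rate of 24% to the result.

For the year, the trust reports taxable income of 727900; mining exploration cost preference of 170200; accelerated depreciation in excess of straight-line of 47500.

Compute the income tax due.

Alternative floor tax:
  Adjusted income: 727900 + 170200 + 47500 = 945600
  Less exemption 106000 → base 839600
  839600 × 24% = 201504

Ordinary income tax:
  177000 × 11% = 19470
  233000 × 18% = 41940
  317900 × 23% = 73117
  → 134527

201504 > 134527, so the alternative floor tax is the binding amount.

201504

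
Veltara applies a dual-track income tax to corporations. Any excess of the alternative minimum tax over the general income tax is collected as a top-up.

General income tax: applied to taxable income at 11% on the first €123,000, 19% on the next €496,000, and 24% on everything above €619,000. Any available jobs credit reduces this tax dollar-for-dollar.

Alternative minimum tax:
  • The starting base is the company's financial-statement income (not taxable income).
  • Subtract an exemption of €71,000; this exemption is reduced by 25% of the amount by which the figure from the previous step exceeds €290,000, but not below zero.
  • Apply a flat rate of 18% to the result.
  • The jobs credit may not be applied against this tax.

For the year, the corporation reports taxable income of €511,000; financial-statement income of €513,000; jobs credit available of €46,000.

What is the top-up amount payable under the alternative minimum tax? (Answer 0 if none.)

€48,345

Alternative minimum tax:
  Base (financial-statement income): €513,000
  Exemption: €71,000 − 25% × (€513,000 − €290,000) = €71,000 − €55,750 = €15,250
  Base: €513,000 − €15,250 = €497,750
  €497,750 × 18% = €89,595

General income tax:
  €123,000 × 11% = €13,530
  €388,000 × 19% = €73,720
  → €87,250
  Less jobs credit €46,000 → €41,250

Excess of alternative minimum tax over general income tax: €89,595 − €41,250 = €48,345.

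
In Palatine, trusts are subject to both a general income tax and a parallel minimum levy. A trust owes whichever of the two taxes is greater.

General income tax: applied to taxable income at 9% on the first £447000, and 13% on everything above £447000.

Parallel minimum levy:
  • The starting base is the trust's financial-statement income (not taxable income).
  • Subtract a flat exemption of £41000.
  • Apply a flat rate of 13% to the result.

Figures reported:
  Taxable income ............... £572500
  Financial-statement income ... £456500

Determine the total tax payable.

£56545

Parallel minimum levy:
  Base (financial-statement income): £456500
  Less exemption £41000 → base £415500
  £415500 × 13% = £54015

General income tax:
  £447000 × 9% = £40230
  £125500 × 13% = £16315
  → £56545

£56545 > £54015, so the general income tax governs.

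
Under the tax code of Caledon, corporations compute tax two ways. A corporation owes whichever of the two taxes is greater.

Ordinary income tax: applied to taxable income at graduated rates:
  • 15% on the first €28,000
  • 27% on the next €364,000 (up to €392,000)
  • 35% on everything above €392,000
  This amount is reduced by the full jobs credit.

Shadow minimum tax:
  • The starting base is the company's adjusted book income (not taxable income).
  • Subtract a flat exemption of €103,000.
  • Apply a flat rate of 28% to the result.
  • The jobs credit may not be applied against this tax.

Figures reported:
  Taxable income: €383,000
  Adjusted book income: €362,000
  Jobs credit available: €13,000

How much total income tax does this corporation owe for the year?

€87,050

Shadow minimum tax:
  Base (adjusted book income): €362,000
  Less exemption €103,000 → base €259,000
  €259,000 × 28% = €72,520

Ordinary income tax:
  €28,000 × 15% = €4,200
  €355,000 × 27% = €95,850
  → €100,050
  Less jobs credit €13,000 → €87,050

€87,050 > €72,520, so the ordinary income tax governs.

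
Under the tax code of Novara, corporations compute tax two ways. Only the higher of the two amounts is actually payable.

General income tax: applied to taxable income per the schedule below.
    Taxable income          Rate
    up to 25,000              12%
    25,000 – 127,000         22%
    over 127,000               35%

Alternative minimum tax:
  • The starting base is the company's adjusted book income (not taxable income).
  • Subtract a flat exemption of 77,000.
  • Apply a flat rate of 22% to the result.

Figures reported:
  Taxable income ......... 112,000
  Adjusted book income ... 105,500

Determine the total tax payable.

22,140

General income tax:
  25,000 × 12% = 3,000
  87,000 × 22% = 19,140
  → 22,140

Alternative minimum tax:
  Base (adjusted book income): 105,500
  Less exemption 77,000 → base 28,500
  28,500 × 22% = 6,270

22,140 > 6,270, so the general income tax governs.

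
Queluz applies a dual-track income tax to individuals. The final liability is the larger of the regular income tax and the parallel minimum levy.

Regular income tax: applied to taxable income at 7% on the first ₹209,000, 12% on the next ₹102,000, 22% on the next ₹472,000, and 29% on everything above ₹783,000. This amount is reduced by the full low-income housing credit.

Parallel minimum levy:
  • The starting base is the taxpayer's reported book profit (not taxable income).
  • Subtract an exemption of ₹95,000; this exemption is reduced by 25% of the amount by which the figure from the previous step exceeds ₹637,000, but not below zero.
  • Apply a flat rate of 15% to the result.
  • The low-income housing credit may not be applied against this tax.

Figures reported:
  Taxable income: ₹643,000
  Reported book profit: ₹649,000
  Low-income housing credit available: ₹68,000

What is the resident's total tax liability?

₹83,550

Parallel minimum levy:
  Base (reported book profit): ₹649,000
  Exemption: ₹95,000 − 25% × (₹649,000 − ₹637,000) = ₹95,000 − ₹3,000 = ₹92,000
  Base: ₹649,000 − ₹92,000 = ₹557,000
  ₹557,000 × 15% = ₹83,550

Regular income tax:
  ₹209,000 × 7% = ₹14,630
  ₹102,000 × 12% = ₹12,240
  ₹332,000 × 22% = ₹73,040
  → ₹99,910
  Less low-income housing credit ₹68,000 → ₹31,910

₹83,550 > ₹31,910, so the parallel minimum levy is the binding amount.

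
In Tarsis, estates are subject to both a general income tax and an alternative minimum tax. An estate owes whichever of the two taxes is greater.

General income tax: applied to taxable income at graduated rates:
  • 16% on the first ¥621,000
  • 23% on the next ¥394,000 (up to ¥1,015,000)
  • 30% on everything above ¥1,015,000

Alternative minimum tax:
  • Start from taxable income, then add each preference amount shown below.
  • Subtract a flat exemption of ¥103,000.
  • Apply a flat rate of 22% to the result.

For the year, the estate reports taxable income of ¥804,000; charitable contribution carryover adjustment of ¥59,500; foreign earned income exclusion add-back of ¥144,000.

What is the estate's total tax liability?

General income tax:
  ¥621,000 × 16% = ¥99,360
  ¥183,000 × 23% = ¥42,090
  → ¥141,450

Alternative minimum tax:
  Adjusted income: ¥804,000 + ¥59,500 + ¥144,000 = ¥1,007,500
  Less exemption ¥103,000 → base ¥904,500
  ¥904,500 × 22% = ¥198,990

¥198,990 > ¥141,450, so the alternative minimum tax is the binding amount.

¥198,990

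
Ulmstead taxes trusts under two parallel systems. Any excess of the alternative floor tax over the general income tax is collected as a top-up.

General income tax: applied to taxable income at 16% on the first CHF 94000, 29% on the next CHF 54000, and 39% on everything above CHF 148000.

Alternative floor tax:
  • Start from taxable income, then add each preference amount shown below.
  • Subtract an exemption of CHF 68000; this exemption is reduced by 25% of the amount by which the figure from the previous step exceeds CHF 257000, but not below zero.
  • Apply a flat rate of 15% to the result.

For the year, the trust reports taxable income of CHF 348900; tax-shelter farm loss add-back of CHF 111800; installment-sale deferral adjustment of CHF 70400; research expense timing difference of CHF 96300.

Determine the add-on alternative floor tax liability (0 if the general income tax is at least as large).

General income tax:
  CHF 94000 × 16% = CHF 15040
  CHF 54000 × 29% = CHF 15660
  CHF 200900 × 39% = CHF 78351
  → CHF 109051

Alternative floor tax:
  Adjusted income: CHF 348900 + CHF 111800 + CHF 70400 + CHF 96300 = CHF 627400
  Exemption: 25% × (CHF 627400 − CHF 257000) = CHF 92600 ≥ CHF 68000, so the exemption is fully phased out
  Base: CHF 627400 − CHF 0 = CHF 627400
  CHF 627400 × 15% = CHF 94110

CHF 94110 ≤ CHF 109051, so no add-on is due.

CHF 0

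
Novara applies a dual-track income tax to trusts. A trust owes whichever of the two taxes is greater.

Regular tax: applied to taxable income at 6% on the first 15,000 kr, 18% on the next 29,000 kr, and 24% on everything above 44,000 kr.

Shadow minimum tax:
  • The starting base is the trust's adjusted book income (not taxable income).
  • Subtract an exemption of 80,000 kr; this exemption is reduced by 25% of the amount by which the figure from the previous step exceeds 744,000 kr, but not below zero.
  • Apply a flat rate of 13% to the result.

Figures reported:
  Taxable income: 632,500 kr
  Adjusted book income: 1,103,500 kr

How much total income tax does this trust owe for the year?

147,360 kr

Shadow minimum tax:
  Base (adjusted book income): 1,103,500 kr
  Exemption: 25% × (1,103,500 kr − 744,000 kr) = 89,875 kr ≥ 80,000 kr, so the exemption is fully phased out
  Base: 1,103,500 kr − 0 kr = 1,103,500 kr
  1,103,500 kr × 13% = 143,455 kr

Regular tax:
  15,000 kr × 6% = 900 kr
  29,000 kr × 18% = 5,220 kr
  588,500 kr × 24% = 141,240 kr
  → 147,360 kr

147,360 kr > 143,455 kr, so the regular tax governs.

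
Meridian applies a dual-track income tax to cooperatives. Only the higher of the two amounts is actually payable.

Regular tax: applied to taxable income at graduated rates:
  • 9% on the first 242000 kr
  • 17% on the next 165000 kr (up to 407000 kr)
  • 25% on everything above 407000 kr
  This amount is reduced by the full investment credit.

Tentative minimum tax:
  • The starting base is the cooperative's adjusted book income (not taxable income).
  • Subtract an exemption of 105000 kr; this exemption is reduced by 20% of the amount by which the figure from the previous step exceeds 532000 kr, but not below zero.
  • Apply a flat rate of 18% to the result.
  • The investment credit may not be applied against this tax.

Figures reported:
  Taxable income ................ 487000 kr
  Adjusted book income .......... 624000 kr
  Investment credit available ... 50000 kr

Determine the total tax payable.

96732 kr

Regular tax:
  242000 kr × 9% = 21780 kr
  165000 kr × 17% = 28050 kr
  80000 kr × 25% = 20000 kr
  → 69830 kr
  Less investment credit 50000 kr → 19830 kr

Tentative minimum tax:
  Base (adjusted book income): 624000 kr
  Exemption: 105000 kr − 20% × (624000 kr − 532000 kr) = 105000 kr − 18400 kr = 86600 kr
  Base: 624000 kr − 86600 kr = 537400 kr
  537400 kr × 18% = 96732 kr

96732 kr > 19830 kr, so the tentative minimum tax is the binding amount.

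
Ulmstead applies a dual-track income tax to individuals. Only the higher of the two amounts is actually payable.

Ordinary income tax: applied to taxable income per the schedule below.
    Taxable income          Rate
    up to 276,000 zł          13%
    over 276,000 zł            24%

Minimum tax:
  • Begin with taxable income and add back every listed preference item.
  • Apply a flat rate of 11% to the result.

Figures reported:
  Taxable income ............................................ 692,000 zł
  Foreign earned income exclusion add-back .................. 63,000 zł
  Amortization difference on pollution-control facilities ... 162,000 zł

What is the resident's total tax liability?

Ordinary income tax:
  276,000 zł × 13% = 35,880 zł
  416,000 zł × 24% = 99,840 zł
  → 135,720 zł

Minimum tax:
  Adjusted income: 692,000 zł + 63,000 zł + 162,000 zł = 917,000 zł
  917,000 zł × 11% = 100,870 zł

135,720 zł > 100,870 zł, so the ordinary income tax governs.

135,720 zł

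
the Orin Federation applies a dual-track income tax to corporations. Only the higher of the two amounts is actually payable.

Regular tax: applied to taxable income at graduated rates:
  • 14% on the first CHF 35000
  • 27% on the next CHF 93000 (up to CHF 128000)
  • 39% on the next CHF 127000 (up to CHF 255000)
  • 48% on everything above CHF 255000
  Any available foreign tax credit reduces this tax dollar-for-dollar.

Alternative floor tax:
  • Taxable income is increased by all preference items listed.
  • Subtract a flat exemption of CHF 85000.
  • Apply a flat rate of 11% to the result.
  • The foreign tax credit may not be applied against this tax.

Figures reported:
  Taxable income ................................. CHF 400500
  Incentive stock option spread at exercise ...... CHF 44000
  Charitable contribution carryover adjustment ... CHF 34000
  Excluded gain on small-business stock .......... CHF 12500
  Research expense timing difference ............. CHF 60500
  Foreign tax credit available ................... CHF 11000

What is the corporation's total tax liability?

Alternative floor tax:
  Adjusted income: CHF 400500 + CHF 44000 + CHF 34000 + CHF 12500 + CHF 60500 = CHF 551500
  Less exemption CHF 85000 → base CHF 466500
  CHF 466500 × 11% = CHF 51315

Regular tax:
  CHF 35000 × 14% = CHF 4900
  CHF 93000 × 27% = CHF 25110
  CHF 127000 × 39% = CHF 49530
  CHF 145500 × 48% = CHF 69840
  → CHF 149380
  Less foreign tax credit CHF 11000 → CHF 138380

CHF 138380 > CHF 51315, so the regular tax governs.

CHF 138380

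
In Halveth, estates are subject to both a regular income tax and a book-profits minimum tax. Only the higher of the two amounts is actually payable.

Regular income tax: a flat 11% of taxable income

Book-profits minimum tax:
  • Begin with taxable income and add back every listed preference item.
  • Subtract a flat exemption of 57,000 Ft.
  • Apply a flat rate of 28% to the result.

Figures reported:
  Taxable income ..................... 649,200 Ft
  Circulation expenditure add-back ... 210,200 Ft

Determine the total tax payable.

Book-profits minimum tax:
  Adjusted income: 649,200 Ft + 210,200 Ft = 859,400 Ft
  Less exemption 57,000 Ft → base 802,400 Ft
  802,400 Ft × 28% = 224,672 Ft

Regular income tax:
  649,200 Ft × 11% = 71,412 Ft

224,672 Ft > 71,412 Ft, so the book-profits minimum tax is the binding amount.

224,672 Ft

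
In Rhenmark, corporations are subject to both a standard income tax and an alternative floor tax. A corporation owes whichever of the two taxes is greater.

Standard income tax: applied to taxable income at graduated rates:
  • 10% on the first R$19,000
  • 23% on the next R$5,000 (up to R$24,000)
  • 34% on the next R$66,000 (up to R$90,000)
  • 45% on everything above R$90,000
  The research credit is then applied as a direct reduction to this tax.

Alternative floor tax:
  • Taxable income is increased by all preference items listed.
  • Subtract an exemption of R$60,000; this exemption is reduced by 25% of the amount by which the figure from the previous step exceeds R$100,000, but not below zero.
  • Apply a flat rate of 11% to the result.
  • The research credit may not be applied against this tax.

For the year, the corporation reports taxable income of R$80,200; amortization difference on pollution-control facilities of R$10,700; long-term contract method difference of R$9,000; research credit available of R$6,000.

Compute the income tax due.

R$16,158

Alternative floor tax:
  Adjusted income: R$80,200 + R$10,700 + R$9,000 = R$99,900
  Exemption: R$99,900 ≤ R$100,000, so full R$60,000 applies
  Base: R$99,900 − R$60,000 = R$39,900
  R$39,900 × 11% = R$4,389

Standard income tax:
  R$19,000 × 10% = R$1,900
  R$5,000 × 23% = R$1,150
  R$56,200 × 34% = R$19,108
  → R$22,158
  Less research credit R$6,000 → R$16,158

R$16,158 > R$4,389, so the standard income tax governs.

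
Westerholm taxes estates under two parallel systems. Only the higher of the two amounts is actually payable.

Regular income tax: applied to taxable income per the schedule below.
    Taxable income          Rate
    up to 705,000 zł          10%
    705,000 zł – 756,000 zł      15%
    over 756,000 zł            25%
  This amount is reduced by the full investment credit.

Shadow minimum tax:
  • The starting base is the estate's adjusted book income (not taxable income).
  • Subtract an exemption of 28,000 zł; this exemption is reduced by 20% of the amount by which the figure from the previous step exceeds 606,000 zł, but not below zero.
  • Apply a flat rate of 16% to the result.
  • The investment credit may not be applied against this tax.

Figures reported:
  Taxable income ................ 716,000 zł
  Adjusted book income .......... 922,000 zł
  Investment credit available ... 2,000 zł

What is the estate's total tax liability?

Regular income tax:
  705,000 zł × 10% = 70,500 zł
  11,000 zł × 15% = 1,650 zł
  → 72,150 zł
  Less investment credit 2,000 zł → 70,150 zł

Shadow minimum tax:
  Base (adjusted book income): 922,000 zł
  Exemption: 20% × (922,000 zł − 606,000 zł) = 63,200 zł ≥ 28,000 zł, so the exemption is fully phased out
  Base: 922,000 zł − 0 zł = 922,000 zł
  922,000 zł × 16% = 147,520 zł

147,520 zł > 70,150 zł, so the shadow minimum tax is the binding amount.

147,520 zł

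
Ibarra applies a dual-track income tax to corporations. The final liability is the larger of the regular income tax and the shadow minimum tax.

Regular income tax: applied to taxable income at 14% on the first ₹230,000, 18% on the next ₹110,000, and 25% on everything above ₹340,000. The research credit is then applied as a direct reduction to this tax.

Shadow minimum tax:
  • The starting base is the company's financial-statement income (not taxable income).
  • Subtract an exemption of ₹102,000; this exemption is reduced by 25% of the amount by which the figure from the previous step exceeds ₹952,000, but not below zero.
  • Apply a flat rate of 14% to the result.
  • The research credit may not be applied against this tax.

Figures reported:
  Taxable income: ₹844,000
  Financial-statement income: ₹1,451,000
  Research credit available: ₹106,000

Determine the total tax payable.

Regular income tax:
  ₹230,000 × 14% = ₹32,200
  ₹110,000 × 18% = ₹19,800
  ₹504,000 × 25% = ₹126,000
  → ₹178,000
  Less research credit ₹106,000 → ₹72,000

Shadow minimum tax:
  Base (financial-statement income): ₹1,451,000
  Exemption: 25% × (₹1,451,000 − ₹952,000) = ₹124,750 ≥ ₹102,000, so the exemption is fully phased out
  Base: ₹1,451,000 − ₹0 = ₹1,451,000
  ₹1,451,000 × 14% = ₹203,140

₹203,140 > ₹72,000, so the shadow minimum tax is the binding amount.

₹203,140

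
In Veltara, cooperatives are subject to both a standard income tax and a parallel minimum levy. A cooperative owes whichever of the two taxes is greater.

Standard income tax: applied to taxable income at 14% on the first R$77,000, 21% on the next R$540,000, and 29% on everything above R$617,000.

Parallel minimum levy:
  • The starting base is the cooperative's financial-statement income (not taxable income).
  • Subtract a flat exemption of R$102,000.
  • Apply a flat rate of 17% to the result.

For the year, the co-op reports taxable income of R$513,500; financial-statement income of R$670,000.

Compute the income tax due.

R$102,445

Standard income tax:
  R$77,000 × 14% = R$10,780
  R$436,500 × 21% = R$91,665
  → R$102,445

Parallel minimum levy:
  Base (financial-statement income): R$670,000
  Less exemption R$102,000 → base R$568,000
  R$568,000 × 17% = R$96,560

R$102,445 > R$96,560, so the standard income tax governs.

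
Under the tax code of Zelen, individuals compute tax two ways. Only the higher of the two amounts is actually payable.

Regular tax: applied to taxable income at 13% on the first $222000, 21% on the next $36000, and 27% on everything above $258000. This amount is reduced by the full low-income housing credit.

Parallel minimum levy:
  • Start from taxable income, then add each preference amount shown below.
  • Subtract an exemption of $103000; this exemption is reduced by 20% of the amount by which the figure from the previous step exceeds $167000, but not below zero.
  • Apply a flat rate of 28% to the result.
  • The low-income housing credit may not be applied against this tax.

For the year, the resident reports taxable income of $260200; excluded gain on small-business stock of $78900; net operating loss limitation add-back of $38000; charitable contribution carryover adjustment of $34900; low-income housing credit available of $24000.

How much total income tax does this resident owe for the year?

$100240

Parallel minimum levy:
  Adjusted income: $260200 + $78900 + $38000 + $34900 = $412000
  Exemption: $103000 − 20% × ($412000 − $167000) = $103000 − $49000 = $54000
  Base: $412000 − $54000 = $358000
  $358000 × 28% = $100240

Regular tax:
  $222000 × 13% = $28860
  $36000 × 21% = $7560
  $2200 × 27% = $594
  → $37014
  Less low-income housing credit $24000 → $13014

$100240 > $13014, so the parallel minimum levy is the binding amount.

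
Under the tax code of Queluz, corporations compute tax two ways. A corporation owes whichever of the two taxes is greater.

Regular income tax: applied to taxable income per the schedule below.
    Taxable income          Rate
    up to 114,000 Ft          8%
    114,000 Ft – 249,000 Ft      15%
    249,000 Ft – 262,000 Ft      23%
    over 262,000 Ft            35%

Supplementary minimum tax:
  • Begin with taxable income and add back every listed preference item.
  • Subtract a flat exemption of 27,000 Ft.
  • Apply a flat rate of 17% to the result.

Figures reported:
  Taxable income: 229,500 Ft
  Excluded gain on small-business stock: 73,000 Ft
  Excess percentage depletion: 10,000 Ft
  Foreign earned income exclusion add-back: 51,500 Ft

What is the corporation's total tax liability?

57,290 Ft

Regular income tax:
  114,000 Ft × 8% = 9,120 Ft
  115,500 Ft × 15% = 17,325 Ft
  → 26,445 Ft

Supplementary minimum tax:
  Adjusted income: 229,500 Ft + 73,000 Ft + 10,000 Ft + 51,500 Ft = 364,000 Ft
  Less exemption 27,000 Ft → base 337,000 Ft
  337,000 Ft × 17% = 57,290 Ft

57,290 Ft > 26,445 Ft, so the supplementary minimum tax is the binding amount.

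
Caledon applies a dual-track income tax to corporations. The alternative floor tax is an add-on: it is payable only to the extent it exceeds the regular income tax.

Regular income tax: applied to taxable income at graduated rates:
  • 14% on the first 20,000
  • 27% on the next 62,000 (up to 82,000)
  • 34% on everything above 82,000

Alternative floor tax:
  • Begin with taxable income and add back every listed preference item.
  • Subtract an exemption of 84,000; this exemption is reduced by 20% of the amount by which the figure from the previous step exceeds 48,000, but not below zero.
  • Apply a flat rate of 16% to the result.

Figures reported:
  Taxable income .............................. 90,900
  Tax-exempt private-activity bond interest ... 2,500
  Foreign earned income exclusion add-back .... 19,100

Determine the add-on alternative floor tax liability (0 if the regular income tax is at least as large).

Alternative floor tax:
  Adjusted income: 90,900 + 2,500 + 19,100 = 112,500
  Exemption: 84,000 − 20% × (112,500 − 48,000) = 84,000 − 12,900 = 71,100
  Base: 112,500 − 71,100 = 41,400
  41,400 × 16% = 6,624

Regular income tax:
  20,000 × 14% = 2,800
  62,000 × 27% = 16,740
  8,900 × 34% = 3,026
  → 22,566

6,624 ≤ 22,566, so no add-on is due.

0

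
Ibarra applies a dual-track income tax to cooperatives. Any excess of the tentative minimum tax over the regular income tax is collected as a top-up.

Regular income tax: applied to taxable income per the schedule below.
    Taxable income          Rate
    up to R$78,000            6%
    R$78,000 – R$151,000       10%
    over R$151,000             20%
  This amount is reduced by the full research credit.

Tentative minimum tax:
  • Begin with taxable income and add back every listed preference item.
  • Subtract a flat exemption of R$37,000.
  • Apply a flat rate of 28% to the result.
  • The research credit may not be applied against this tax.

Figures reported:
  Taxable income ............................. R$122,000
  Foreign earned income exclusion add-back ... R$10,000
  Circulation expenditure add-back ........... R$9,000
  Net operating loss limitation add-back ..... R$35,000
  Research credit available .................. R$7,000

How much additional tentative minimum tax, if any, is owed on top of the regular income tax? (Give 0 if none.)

Regular income tax:
  R$78,000 × 6% = R$4,680
  R$44,000 × 10% = R$4,400
  → R$9,080
  Less research credit R$7,000 → R$2,080

Tentative minimum tax:
  Adjusted income: R$122,000 + R$10,000 + R$9,000 + R$35,000 = R$176,000
  Less exemption R$37,000 → base R$139,000
  R$139,000 × 28% = R$38,920

Excess of tentative minimum tax over regular income tax: R$38,920 − R$2,080 = R$36,840.

R$36,840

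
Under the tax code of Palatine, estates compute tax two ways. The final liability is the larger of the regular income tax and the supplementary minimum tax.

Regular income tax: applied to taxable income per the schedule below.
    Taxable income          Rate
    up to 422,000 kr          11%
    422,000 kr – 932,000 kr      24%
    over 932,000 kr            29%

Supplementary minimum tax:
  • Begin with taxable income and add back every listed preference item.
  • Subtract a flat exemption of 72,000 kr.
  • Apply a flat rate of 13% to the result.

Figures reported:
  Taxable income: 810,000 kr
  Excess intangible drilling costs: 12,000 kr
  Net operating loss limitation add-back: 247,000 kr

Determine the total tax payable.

139,540 kr

Regular income tax:
  422,000 kr × 11% = 46,420 kr
  388,000 kr × 24% = 93,120 kr
  → 139,540 kr

Supplementary minimum tax:
  Adjusted income: 810,000 kr + 12,000 kr + 247,000 kr = 1,069,000 kr
  Less exemption 72,000 kr → base 997,000 kr
  997,000 kr × 13% = 129,610 kr

139,540 kr > 129,610 kr, so the regular income tax governs.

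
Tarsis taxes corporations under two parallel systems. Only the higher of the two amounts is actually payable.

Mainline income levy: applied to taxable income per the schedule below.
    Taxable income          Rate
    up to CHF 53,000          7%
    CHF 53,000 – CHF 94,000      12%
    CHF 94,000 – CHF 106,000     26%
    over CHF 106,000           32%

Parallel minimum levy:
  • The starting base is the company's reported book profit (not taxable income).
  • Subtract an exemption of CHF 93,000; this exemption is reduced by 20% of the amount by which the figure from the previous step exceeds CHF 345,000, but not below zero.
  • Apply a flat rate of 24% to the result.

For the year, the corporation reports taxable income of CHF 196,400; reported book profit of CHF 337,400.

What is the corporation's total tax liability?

Mainline income levy:
  CHF 53,000 × 7% = CHF 3,710
  CHF 41,000 × 12% = CHF 4,920
  CHF 12,000 × 26% = CHF 3,120
  CHF 90,400 × 32% = CHF 28,928
  → CHF 40,678

Parallel minimum levy:
  Base (reported book profit): CHF 337,400
  Exemption: CHF 337,400 ≤ CHF 345,000, so full CHF 93,000 applies
  Base: CHF 337,400 − CHF 93,000 = CHF 244,400
  CHF 244,400 × 24% = CHF 58,656

CHF 58,656 > CHF 40,678, so the parallel minimum levy is the binding amount.

CHF 58,656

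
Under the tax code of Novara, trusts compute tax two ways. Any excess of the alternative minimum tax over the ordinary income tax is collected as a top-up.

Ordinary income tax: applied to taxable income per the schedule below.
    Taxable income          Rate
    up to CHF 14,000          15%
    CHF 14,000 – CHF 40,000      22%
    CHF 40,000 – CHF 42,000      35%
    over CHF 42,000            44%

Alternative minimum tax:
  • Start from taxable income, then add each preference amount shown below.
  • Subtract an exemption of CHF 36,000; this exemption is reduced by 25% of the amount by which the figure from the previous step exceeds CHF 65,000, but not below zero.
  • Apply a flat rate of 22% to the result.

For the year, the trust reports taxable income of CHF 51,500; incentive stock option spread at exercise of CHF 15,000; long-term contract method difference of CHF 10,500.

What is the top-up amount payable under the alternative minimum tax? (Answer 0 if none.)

Ordinary income tax:
  CHF 14,000 × 15% = CHF 2,100
  CHF 26,000 × 22% = CHF 5,720
  CHF 2,000 × 35% = CHF 700
  CHF 9,500 × 44% = CHF 4,180
  → CHF 12,700

Alternative minimum tax:
  Adjusted income: CHF 51,500 + CHF 15,000 + CHF 10,500 = CHF 77,000
  Exemption: CHF 36,000 − 25% × (CHF 77,000 − CHF 65,000) = CHF 36,000 − CHF 3,000 = CHF 33,000
  Base: CHF 77,000 − CHF 33,000 = CHF 44,000
  CHF 44,000 × 22% = CHF 9,680

CHF 9,680 ≤ CHF 12,700, so no add-on is due.

CHF 0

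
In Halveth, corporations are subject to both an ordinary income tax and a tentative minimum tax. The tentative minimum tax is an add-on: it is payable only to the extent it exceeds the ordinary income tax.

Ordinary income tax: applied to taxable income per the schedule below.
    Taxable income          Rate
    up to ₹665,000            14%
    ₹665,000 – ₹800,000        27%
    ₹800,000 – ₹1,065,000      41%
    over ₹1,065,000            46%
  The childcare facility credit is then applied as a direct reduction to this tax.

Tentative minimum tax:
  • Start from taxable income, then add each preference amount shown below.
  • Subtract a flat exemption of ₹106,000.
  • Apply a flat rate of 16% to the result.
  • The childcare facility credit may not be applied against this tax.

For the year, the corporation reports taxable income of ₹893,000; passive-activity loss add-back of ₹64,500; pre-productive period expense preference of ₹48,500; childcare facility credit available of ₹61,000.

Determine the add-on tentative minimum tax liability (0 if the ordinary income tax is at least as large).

₹37,320

Tentative minimum tax:
  Adjusted income: ₹893,000 + ₹64,500 + ₹48,500 = ₹1,006,000
  Less exemption ₹106,000 → base ₹900,000
  ₹900,000 × 16% = ₹144,000

Ordinary income tax:
  ₹665,000 × 14% = ₹93,100
  ₹135,000 × 27% = ₹36,450
  ₹93,000 × 41% = ₹38,130
  → ₹167,680
  Less childcare facility credit ₹61,000 → ₹106,680

Excess of tentative minimum tax over ordinary income tax: ₹144,000 − ₹106,680 = ₹37,320.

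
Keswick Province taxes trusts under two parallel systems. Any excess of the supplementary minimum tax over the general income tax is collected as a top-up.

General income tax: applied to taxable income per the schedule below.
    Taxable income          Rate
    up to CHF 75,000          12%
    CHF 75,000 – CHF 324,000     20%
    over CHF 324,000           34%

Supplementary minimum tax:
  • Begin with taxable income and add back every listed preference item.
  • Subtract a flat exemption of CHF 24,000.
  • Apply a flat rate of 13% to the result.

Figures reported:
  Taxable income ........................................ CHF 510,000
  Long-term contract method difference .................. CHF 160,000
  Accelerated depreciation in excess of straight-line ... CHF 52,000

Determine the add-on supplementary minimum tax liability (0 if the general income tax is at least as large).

Supplementary minimum tax:
  Adjusted income: CHF 510,000 + CHF 160,000 + CHF 52,000 = CHF 722,000
  Less exemption CHF 24,000 → base CHF 698,000
  CHF 698,000 × 13% = CHF 90,740

General income tax:
  CHF 75,000 × 12% = CHF 9,000
  CHF 249,000 × 20% = CHF 49,800
  CHF 186,000 × 34% = CHF 63,240
  → CHF 122,040

CHF 90,740 ≤ CHF 122,040, so no add-on is due.

CHF 0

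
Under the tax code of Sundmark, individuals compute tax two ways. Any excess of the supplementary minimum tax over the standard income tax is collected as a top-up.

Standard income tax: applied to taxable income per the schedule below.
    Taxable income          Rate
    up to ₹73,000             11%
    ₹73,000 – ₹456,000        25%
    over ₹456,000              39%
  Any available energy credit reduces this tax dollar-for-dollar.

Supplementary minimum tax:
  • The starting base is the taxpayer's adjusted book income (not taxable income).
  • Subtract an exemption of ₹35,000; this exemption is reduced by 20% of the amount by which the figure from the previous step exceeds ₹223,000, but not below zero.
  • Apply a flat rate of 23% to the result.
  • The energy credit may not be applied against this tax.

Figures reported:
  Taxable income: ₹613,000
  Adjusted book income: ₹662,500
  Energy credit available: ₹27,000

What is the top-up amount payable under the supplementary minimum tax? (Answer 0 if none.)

₹14,365

Standard income tax:
  ₹73,000 × 11% = ₹8,030
  ₹383,000 × 25% = ₹95,750
  ₹157,000 × 39% = ₹61,230
  → ₹165,010
  Less energy credit ₹27,000 → ₹138,010

Supplementary minimum tax:
  Base (adjusted book income): ₹662,500
  Exemption: 20% × (₹662,500 − ₹223,000) = ₹87,900 ≥ ₹35,000, so the exemption is fully phased out
  Base: ₹662,500 − ₹0 = ₹662,500
  ₹662,500 × 23% = ₹152,375

Excess of supplementary minimum tax over standard income tax: ₹152,375 − ₹138,010 = ₹14,365.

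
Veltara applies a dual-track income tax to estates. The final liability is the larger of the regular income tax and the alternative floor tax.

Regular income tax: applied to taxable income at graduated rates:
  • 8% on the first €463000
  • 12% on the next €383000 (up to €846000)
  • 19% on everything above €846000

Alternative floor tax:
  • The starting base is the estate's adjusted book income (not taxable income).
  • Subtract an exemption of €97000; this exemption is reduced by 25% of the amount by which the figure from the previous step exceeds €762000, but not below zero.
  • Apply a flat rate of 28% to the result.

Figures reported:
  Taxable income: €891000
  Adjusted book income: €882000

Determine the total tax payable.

€228200

Alternative floor tax:
  Base (adjusted book income): €882000
  Exemption: €97000 − 25% × (€882000 − €762000) = €97000 − €30000 = €67000
  Base: €882000 − €67000 = €815000
  €815000 × 28% = €228200

Regular income tax:
  €463000 × 8% = €37040
  €383000 × 12% = €45960
  €45000 × 19% = €8550
  → €91550

€228200 > €91550, so the alternative floor tax is the binding amount.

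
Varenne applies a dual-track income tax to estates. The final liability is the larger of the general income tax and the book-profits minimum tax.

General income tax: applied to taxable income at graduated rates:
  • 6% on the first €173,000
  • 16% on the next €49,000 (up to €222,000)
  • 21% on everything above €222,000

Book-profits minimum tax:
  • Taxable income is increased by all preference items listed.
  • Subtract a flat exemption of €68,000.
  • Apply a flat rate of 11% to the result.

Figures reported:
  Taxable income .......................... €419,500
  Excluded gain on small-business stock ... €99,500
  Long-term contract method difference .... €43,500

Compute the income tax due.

Book-profits minimum tax:
  Adjusted income: €419,500 + €99,500 + €43,500 = €562,500
  Less exemption €68,000 → base €494,500
  €494,500 × 11% = €54,395

General income tax:
  €173,000 × 6% = €10,380
  €49,000 × 16% = €7,840
  €197,500 × 21% = €41,475
  → €59,695

€59,695 > €54,395, so the general income tax governs.

€59,695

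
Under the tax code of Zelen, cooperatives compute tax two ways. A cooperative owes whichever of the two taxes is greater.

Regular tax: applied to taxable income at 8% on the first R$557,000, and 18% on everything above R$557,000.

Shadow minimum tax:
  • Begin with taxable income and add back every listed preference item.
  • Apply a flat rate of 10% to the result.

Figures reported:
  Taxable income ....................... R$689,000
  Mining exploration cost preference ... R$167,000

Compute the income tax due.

R$85,600

Shadow minimum tax:
  Adjusted income: R$689,000 + R$167,000 = R$856,000
  R$856,000 × 10% = R$85,600

Regular tax:
  R$557,000 × 8% = R$44,560
  R$132,000 × 18% = R$23,760
  → R$68,320

R$85,600 > R$68,320, so the shadow minimum tax is the binding amount.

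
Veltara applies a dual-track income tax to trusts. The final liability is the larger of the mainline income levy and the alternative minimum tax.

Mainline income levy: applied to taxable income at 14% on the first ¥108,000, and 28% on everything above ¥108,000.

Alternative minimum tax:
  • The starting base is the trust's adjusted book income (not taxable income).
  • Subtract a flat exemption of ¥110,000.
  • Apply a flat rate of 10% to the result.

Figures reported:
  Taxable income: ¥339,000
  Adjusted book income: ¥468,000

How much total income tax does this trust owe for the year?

Mainline income levy:
  ¥108,000 × 14% = ¥15,120
  ¥231,000 × 28% = ¥64,680
  → ¥79,800

Alternative minimum tax:
  Base (adjusted book income): ¥468,000
  Less exemption ¥110,000 → base ¥358,000
  ¥358,000 × 10% = ¥35,800

¥79,800 > ¥35,800, so the mainline income levy governs.

¥79,800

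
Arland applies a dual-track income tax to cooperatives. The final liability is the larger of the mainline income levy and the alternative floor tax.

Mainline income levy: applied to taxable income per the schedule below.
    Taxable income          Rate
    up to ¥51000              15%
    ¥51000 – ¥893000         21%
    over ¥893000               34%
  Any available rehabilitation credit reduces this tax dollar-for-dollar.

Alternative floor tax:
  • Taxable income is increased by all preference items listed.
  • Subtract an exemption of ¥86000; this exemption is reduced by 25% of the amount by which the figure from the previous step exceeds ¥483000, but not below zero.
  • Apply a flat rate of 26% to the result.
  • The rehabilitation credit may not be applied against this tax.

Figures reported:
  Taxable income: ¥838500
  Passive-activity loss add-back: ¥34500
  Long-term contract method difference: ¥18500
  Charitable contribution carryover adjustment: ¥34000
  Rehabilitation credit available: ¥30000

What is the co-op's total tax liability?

Mainline income levy:
  ¥51000 × 15% = ¥7650
  ¥787500 × 21% = ¥165375
  → ¥173025
  Less rehabilitation credit ¥30000 → ¥143025

Alternative floor tax:
  Adjusted income: ¥838500 + ¥34500 + ¥18500 + ¥34000 = ¥925500
  Exemption: 25% × (¥925500 − ¥483000) = ¥110625 ≥ ¥86000, so the exemption is fully phased out
  Base: ¥925500 − ¥0 = ¥925500
  ¥925500 × 26% = ¥240630

¥240630 > ¥143025, so the alternative floor tax is the binding amount.

¥240630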